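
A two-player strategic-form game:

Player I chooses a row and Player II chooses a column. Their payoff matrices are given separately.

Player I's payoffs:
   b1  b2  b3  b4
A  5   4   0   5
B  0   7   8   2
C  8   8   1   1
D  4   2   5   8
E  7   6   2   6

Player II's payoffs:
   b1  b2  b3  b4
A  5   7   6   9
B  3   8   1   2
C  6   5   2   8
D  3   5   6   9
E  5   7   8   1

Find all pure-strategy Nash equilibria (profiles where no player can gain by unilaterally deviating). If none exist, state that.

Pure NE: (D, b4)

Player I against b1: payoffs 5, 0, 8, 4, 7 → best response C.
Player I against b2: payoffs 4, 7, 8, 2, 6 → best response C.
Player I against b3: payoffs 0, 8, 1, 5, 2 → best response B.
Player I against b4: payoffs 5, 2, 1, 8, 6 → best response D.
Player II against A: payoffs 5, 7, 6, 9 → best response b4.
Player II against B: payoffs 3, 8, 1, 2 → best response b2.
Player II against C: payoffs 6, 5, 2, 8 → best response b4.
Player II against D: payoffs 3, 5, 6, 9 → best response b4.
Player II against E: payoffs 5, 7, 8, 1 → best response b3.
Mutual best responses: (D, b4).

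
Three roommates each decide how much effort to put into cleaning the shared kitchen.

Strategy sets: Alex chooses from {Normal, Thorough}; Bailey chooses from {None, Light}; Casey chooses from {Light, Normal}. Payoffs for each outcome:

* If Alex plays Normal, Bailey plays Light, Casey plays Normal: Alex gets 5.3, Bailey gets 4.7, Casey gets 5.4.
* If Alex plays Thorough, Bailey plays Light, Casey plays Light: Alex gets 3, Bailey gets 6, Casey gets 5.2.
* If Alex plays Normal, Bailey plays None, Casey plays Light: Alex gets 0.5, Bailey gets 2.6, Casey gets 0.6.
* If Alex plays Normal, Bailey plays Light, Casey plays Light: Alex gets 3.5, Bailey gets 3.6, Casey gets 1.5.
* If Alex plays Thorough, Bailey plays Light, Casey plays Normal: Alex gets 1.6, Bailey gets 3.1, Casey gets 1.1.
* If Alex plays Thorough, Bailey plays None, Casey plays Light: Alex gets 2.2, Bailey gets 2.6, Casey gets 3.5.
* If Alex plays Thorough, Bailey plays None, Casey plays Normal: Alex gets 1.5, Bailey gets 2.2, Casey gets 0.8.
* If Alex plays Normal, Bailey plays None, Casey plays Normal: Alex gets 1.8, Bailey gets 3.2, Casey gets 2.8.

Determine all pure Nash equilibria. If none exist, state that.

Alex against (None, Light): payoffs 0.5, 2.2 → best response Thorough.
Alex against (None, Normal): payoffs 1.8, 1.5 → best response Normal.
Alex against (Light, Light): payoffs 3.5, 3 → best response Normal.
Alex against (Light, Normal): payoffs 5.3, 1.6 → best response Normal.
Bailey against (Normal, Light): payoffs 2.6, 3.6 → best response Light.
Bailey against (Normal, Normal): payoffs 3.2, 4.7 → best response Light.
Bailey against (Thorough, Light): payoffs 2.6, 6 → best response Light.
Bailey against (Thorough, Normal): payoffs 2.2, 3.1 → best response Light.
Casey against (Normal, None): payoffs 0.6, 2.8 → best response Normal.
Casey against (Normal, Light): payoffs 1.5, 5.4 → best response Normal.
Casey against (Thorough, None): payoffs 3.5, 0.8 → best response Light.
Casey against (Thorough, Light): payoffs 5.2, 1.1 → best response Light.
Mutual best responses: (Normal, Light, Normal).

The unique pure-strategy Nash equilibrium is (Normal, Light, Normal).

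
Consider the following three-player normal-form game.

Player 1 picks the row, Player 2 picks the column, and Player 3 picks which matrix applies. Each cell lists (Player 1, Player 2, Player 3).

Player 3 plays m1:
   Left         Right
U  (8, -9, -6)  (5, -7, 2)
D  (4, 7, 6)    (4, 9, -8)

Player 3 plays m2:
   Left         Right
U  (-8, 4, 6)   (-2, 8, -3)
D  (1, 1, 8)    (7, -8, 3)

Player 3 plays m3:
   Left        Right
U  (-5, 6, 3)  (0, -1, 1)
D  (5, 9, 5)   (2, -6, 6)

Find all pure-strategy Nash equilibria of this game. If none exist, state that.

(U, Left, m1): Player 2 can switch to Right (-9 → -7). Not NE.
(U, Left, m2): Player 1 can switch to D (-8 → 1). Not NE.
(U, Left, m3): Player 1 can switch to D (-5 → 5). Not NE.
(U, Right, m1): Player 1 gets 5, best alternative 4; Player 2 gets -7, best alternative -9; Player 3 gets 2, best alternative 1. No profitable deviation — NE.
(U, Right, m2): Player 1 can switch to D (-2 → 7). Not NE.
(U, Right, m3): Player 1 can switch to D (0 → 2). Not NE.
(D, Left, m1): Player 1 can switch to U (4 → 8). Not NE.
(D, Left, m2): Player 1 gets 1, best alternative -8; Player 2 gets 1, best alternative -8; Player 3 gets 8, best alternative 6. No profitable deviation — NE.
(D, Left, m3): Player 3 can switch to m1 (5 → 6). Not NE.
(D, Right, m1): Player 1 can switch to U (4 → 5). Not NE.
(D, Right, m2): Player 2 can switch to Left (-8 → 1). Not NE.
(D, Right, m3): Player 2 can switch to Left (-6 → 9). Not NE.

(U, Right, m1), (D, Left, m2)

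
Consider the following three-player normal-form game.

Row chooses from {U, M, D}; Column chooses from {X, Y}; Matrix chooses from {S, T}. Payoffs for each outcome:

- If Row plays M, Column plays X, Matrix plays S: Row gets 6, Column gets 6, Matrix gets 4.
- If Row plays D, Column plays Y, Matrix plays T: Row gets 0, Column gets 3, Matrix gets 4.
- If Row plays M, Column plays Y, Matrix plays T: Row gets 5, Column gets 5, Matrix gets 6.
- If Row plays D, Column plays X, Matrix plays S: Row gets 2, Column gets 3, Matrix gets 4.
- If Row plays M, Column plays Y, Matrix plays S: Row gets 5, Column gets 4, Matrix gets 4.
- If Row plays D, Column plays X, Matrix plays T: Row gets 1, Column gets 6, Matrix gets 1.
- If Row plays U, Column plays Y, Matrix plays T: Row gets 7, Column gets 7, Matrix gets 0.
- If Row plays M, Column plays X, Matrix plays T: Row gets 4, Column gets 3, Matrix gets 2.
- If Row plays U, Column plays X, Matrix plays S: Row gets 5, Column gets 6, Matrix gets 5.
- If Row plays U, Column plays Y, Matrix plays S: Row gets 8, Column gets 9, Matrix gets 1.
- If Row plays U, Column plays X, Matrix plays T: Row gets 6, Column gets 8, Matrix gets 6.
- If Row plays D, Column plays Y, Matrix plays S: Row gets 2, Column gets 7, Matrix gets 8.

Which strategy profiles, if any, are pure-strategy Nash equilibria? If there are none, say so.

Check each profile: it is a Nash equilibrium iff no player can strictly gain by switching unilaterally.
(U, X, S): Row can switch to M (5 → 6). Not NE.
(U, X, T): Row gets 6, best alternative 4; Column gets 8, best alternative 7; Matrix gets 6, best alternative 5. No profitable deviation — NE.
(U, Y, S): Row gets 8, best alternative 5; Column gets 9, best alternative 6; Matrix gets 1, best alternative 0. No profitable deviation — NE.
(U, Y, T): Column can switch to X (7 → 8). Not NE.
(M, X, S): Row gets 6, best alternative 5; Column gets 6, best alternative 4; Matrix gets 4, best alternative 2. No profitable deviation — NE.
(M, X, T): Row can switch to U (4 → 6). Not NE.
(M, Y, S): Row can switch to U (5 → 8). Not NE.
(M, Y, T): Row can switch to U (5 → 7). Not NE.
(D, X, S): Row can switch to U (2 → 5). Not NE.
(The remaining 3 profiles each have a profitable deviation by the same check.)

Pure-strategy Nash equilibria: (U, X, T) and (U, Y, S) and (M, X, S)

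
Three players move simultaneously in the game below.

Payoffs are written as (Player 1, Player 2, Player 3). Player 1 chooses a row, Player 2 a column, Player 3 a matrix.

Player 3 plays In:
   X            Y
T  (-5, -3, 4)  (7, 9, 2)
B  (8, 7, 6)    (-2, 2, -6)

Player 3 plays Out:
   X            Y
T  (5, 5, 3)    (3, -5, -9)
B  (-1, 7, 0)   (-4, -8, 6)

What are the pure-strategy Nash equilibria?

Pure-strategy Nash equilibria: (T, Y, In) and (B, X, In)

Check each profile: it is a Nash equilibrium iff no player can strictly gain by switching unilaterally.
(T, X, In): Player 1 can switch to B (-5 → 8). Not NE.
(T, X, Out): Player 3 can switch to In (3 → 4). Not NE.
(T, Y, In): Player 1 gets 7, best alternative -2; Player 2 gets 9, best alternative -3; Player 3 gets 2, best alternative -9. No profitable deviation — NE.
(T, Y, Out): Player 2 can switch to X (-5 → 5). Not NE.
(B, X, In): Player 1 gets 8, best alternative -5; Player 2 gets 7, best alternative 2; Player 3 gets 6, best alternative 0. No profitable deviation — NE.
(B, X, Out): Player 1 can switch to T (-1 → 5). Not NE.
(B, Y, In): Player 1 can switch to T (-2 → 7). Not NE.
(B, Y, Out): Player 1 can switch to T (-4 → 3). Not NE.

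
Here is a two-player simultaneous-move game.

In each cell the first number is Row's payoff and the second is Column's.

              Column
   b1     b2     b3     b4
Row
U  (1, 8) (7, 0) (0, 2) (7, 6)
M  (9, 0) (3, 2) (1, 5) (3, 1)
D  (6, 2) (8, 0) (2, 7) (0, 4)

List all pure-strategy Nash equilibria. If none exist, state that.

Pure NE: (D, b3)

Mark each player's best response to every combination of opponents' strategies; a profile where every player is best-responding is a pure Nash equilibrium.
Row against b1: payoffs 1, 9, 6 → best response M.
Row against b2: payoffs 7, 3, 8 → best response D.
Row against b3: payoffs 0, 1, 2 → best response D.
Row against b4: payoffs 7, 3, 0 → best response U.
Column against U: payoffs 8, 0, 2, 6 → best response b1.
Column against M: payoffs 0, 2, 5, 1 → best response b3.
Column against D: payoffs 2, 0, 7, 4 → best response b3.
Mutual best responses: (D, b3).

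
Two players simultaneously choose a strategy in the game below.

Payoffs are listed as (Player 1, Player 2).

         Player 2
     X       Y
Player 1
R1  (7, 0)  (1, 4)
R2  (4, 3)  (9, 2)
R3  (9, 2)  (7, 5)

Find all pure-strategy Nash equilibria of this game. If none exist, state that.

This game has no pure Nash equilibrium.

For each strategy profile, look for a profitable unilateral deviation.
(R1, X): Player 1 can switch to R3 (7 → 9). Not NE.
(R1, Y): Player 1 can switch to R2 (1 → 9). Not NE.
(R2, X): Player 1 can switch to R1 (4 → 7). Not NE.
(R2, Y): Player 2 can switch to X (2 → 3). Not NE.
(R3, X): Player 2 can switch to Y (2 → 5). Not NE.
(R3, Y): Player 1 can switch to R2 (7 → 9). Not NE.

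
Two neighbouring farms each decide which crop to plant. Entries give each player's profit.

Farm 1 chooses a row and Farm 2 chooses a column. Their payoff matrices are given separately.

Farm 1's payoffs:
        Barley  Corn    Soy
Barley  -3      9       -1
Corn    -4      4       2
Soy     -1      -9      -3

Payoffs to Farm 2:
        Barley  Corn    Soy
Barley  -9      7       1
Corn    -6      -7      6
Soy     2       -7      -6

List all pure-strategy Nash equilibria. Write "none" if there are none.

(Barley, Barley): Farm 1 can switch to Soy (-3 → -1). Not NE.
(Barley, Corn): Farm 1 gets 9, best alternative 4; Farm 2 gets 7, best alternative 1. No profitable deviation — NE.
(Barley, Soy): Farm 1 can switch to Corn (-1 → 2). Not NE.
(Corn, Barley): Farm 1 can switch to Barley (-4 → -3). Not NE.
(Corn, Corn): Farm 1 can switch to Barley (4 → 9). Not NE.
(Corn, Soy): Farm 1 gets 2, best alternative -1; Farm 2 gets 6, best alternative -6. No profitable deviation — NE.
(Soy, Barley): Farm 1 gets -1, best alternative -3; Farm 2 gets 2, best alternative -6. No profitable deviation — NE.
(Soy, Corn): Farm 1 can switch to Barley (-9 → 9). Not NE.
(Soy, Soy): Farm 1 can switch to Barley (-3 → -1). Not NE.

Pure-strategy Nash equilibria: (Barley, Corn) and (Corn, Soy) and (Soy, Barley)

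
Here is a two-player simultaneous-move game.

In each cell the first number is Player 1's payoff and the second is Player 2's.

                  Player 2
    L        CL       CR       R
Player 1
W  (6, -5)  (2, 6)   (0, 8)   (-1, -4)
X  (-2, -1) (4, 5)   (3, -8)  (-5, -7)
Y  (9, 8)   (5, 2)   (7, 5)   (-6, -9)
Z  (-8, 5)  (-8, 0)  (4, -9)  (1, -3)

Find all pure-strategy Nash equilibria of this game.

Player 1 against L: payoffs 6, -2, 9, -8 → best response Y.
Player 1 against CL: payoffs 2, 4, 5, -8 → best response Y.
Player 1 against CR: payoffs 0, 3, 7, 4 → best response Y.
Player 1 against R: payoffs -1, -5, -6, 1 → best response Z.
Player 2 against W: payoffs -5, 6, 8, -4 → best response CR.
Player 2 against X: payoffs -1, 5, -8, -7 → best response CL.
Player 2 against Y: payoffs 8, 2, 5, -9 → best response L.
Player 2 against Z: payoffs 5, 0, -9, -3 → best response L.
Mutual best responses: (Y, L).

Pure NE: (Y, L)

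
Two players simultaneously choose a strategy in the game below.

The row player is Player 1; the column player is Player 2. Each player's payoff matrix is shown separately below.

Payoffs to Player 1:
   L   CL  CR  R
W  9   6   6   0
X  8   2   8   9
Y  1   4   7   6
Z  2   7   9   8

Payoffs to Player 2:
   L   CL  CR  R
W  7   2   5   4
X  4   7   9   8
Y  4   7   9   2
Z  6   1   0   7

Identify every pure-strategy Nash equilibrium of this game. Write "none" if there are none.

Player 1 against L: payoffs 9, 8, 1, 2 → best response W.
Player 1 against CL: payoffs 6, 2, 4, 7 → best response Z.
Player 1 against CR: payoffs 6, 8, 7, 9 → best response Z.
Player 1 against R: payoffs 0, 9, 6, 8 → best response X.
Player 2 against W: payoffs 7, 2, 5, 4 → best response L.
Player 2 against X: payoffs 4, 7, 9, 8 → best response CR.
Player 2 against Y: payoffs 4, 7, 9, 2 → best response CR.
Player 2 against Z: payoffs 6, 1, 0, 7 → best response R.
Mutual best responses: (W, L).

Pure NE: (W, L)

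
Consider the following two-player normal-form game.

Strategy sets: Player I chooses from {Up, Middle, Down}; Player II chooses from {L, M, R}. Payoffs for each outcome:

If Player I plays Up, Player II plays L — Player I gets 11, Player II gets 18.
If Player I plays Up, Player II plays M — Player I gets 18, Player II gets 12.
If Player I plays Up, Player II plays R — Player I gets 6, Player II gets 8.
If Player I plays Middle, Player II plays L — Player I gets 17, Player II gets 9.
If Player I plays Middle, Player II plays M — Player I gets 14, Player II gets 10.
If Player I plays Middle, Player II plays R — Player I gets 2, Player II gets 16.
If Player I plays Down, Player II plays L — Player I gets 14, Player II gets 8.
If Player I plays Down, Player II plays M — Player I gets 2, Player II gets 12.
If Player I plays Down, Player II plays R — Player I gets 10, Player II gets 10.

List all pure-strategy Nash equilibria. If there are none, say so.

(Up, L): Player I can switch to Middle (11 → 17). Not NE.
(Up, M): Player II can switch to L (12 → 18). Not NE.
(Up, R): Player I can switch to Down (6 → 10). Not NE.
(Middle, L): Player II can switch to M (9 → 10). Not NE.
(Middle, M): Player I can switch to Up (14 → 18). Not NE.
(Middle, R): Player I can switch to Up (2 → 6). Not NE.
(Down, L): Player I can switch to Middle (14 → 17). Not NE.
(Down, M): Player I can switch to Up (2 → 18). Not NE.
(Down, R): Player II can switch to M (10 → 12). Not NE.

No pure-strategy Nash equilibrium.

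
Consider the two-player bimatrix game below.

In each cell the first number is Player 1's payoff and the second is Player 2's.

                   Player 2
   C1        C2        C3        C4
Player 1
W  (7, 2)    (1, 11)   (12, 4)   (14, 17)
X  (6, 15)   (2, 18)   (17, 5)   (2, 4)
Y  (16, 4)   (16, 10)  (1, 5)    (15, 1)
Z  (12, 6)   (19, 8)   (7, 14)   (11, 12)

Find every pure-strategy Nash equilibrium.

Player 1 against C1: payoffs 7, 6, 16, 12 → best response Y.
Player 1 against C2: payoffs 1, 2, 16, 19 → best response Z.
Player 1 against C3: payoffs 12, 17, 1, 7 → best response X.
Player 1 against C4: payoffs 14, 2, 15, 11 → best response Y.
Player 2 against W: payoffs 2, 11, 4, 17 → best response C4.
Player 2 against X: payoffs 15, 18, 5, 4 → best response C2.
Player 2 against Y: payoffs 4, 10, 5, 1 → best response C2.
Player 2 against Z: payoffs 6, 8, 14, 12 → best response C3.
No profile is a mutual best response for all players.

This game has no pure Nash equilibrium.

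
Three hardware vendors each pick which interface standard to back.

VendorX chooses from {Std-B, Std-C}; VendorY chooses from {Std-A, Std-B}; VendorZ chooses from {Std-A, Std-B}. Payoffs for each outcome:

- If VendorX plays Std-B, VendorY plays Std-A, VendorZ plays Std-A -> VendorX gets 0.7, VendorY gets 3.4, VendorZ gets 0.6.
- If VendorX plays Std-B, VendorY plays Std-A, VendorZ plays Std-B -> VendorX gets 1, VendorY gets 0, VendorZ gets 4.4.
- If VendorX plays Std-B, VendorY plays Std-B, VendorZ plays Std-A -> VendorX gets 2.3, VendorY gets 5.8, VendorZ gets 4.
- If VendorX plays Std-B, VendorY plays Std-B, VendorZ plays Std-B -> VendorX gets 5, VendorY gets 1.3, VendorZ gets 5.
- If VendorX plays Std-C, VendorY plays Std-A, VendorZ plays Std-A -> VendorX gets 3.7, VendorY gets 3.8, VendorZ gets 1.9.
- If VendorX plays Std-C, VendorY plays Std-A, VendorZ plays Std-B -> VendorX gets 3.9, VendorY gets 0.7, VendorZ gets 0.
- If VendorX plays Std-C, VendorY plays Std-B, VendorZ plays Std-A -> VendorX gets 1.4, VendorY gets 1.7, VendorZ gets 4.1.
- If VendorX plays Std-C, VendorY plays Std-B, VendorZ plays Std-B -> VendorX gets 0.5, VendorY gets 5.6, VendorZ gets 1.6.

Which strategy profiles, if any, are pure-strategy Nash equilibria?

VendorX against (Std-A, Std-A): payoffs 0.7, 3.7 → best response Std-C.
VendorX against (Std-A, Std-B): payoffs 1, 3.9 → best response Std-C.
VendorX against (Std-B, Std-A): payoffs 2.3, 1.4 → best response Std-B.
VendorX against (Std-B, Std-B): payoffs 5, 0.5 → best response Std-B.
VendorY against (Std-B, Std-A): payoffs 3.4, 5.8 → best response Std-B.
VendorY against (Std-B, Std-B): payoffs 0, 1.3 → best response Std-B.
VendorY against (Std-C, Std-A): payoffs 3.8, 1.7 → best response Std-A.
VendorY against (Std-C, Std-B): payoffs 0.7, 5.6 → best response Std-B.
VendorZ against (Std-B, Std-A): payoffs 0.6, 4.4 → best response Std-B.
VendorZ against (Std-B, Std-B): payoffs 4, 5 → best response Std-B.
VendorZ against (Std-C, Std-A): payoffs 1.9, 0 → best response Std-A.
VendorZ against (Std-C, Std-B): payoffs 4.1, 1.6 → best response Std-A.
Mutual best responses: (Std-B, Std-B, Std-B); (Std-C, Std-A, Std-A).

The pure Nash equilibria are (Std-B, Std-B, Std-B), (Std-C, Std-A, Std-A).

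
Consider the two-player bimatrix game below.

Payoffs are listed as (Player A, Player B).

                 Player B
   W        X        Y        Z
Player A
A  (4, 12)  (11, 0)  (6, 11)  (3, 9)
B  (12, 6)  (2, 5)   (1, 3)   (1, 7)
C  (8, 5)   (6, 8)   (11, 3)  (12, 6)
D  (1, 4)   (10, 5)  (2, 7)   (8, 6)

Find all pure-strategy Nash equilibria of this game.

Mark each player's best response to every combination of opponents' strategies; a profile where every player is best-responding is a pure Nash equilibrium.
Player A against W: payoffs 4, 12, 8, 1 → best response B.
Player A against X: payoffs 11, 2, 6, 10 → best response A.
Player A against Y: payoffs 6, 1, 11, 2 → best response C.
Player A against Z: payoffs 3, 1, 12, 8 → best response C.
Player B against A: payoffs 12, 0, 11, 9 → best response W.
Player B against B: payoffs 6, 5, 3, 7 → best response Z.
Player B against C: payoffs 5, 8, 3, 6 → best response X.
Player B against D: payoffs 4, 5, 7, 6 → best response Y.
No profile is a mutual best response for all players.

No pure-strategy Nash equilibrium.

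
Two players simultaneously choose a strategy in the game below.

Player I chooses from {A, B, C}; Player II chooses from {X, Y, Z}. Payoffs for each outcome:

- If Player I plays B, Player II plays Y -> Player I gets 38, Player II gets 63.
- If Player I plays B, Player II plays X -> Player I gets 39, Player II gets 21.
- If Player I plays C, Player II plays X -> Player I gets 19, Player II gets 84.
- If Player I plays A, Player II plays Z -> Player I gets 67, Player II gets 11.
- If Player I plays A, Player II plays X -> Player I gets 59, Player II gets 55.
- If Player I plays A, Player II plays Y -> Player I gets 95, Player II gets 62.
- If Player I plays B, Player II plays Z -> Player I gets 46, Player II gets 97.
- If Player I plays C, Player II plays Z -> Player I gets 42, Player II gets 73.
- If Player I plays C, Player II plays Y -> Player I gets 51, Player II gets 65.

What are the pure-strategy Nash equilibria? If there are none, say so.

The unique pure-strategy Nash equilibrium is (A, Y).

Player I against X: payoffs 59, 39, 19 → best response A.
Player I against Y: payoffs 95, 38, 51 → best response A.
Player I against Z: payoffs 67, 46, 42 → best response A.
Player II against A: payoffs 55, 62, 11 → best response Y.
Player II against B: payoffs 21, 63, 97 → best response Z.
Player II against C: payoffs 84, 65, 73 → best response X.
Mutual best responses: (A, Y).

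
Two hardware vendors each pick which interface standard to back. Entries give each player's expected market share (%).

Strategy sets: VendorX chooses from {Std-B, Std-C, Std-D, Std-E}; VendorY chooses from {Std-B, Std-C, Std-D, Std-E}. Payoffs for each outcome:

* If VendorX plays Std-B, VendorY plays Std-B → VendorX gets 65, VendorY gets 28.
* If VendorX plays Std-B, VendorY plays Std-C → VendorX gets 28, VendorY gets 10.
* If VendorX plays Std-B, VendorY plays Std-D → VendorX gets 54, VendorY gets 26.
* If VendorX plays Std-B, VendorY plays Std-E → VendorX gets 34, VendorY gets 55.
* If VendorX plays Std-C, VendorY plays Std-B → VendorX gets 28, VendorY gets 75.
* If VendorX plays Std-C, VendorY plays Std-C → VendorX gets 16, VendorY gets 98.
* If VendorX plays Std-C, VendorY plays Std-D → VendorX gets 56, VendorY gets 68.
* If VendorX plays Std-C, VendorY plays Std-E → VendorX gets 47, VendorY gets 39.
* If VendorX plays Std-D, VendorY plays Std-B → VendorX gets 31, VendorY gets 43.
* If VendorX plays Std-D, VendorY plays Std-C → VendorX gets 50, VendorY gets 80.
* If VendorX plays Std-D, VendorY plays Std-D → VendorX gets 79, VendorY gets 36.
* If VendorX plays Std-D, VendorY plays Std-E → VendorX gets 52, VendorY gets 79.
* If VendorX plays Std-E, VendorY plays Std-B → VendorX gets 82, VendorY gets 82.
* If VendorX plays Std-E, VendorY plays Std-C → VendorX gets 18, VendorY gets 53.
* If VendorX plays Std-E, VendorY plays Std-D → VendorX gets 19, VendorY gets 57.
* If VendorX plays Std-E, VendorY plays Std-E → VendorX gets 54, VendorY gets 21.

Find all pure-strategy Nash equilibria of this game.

VendorX against Std-B: payoffs 65, 28, 31, 82 → best response Std-E.
VendorX against Std-C: payoffs 28, 16, 50, 18 → best response Std-D.
VendorX against Std-D: payoffs 54, 56, 79, 19 → best response Std-D.
VendorX against Std-E: payoffs 34, 47, 52, 54 → best response Std-E.
VendorY against Std-B: payoffs 28, 10, 26, 55 → best response Std-E.
VendorY against Std-C: payoffs 75, 98, 68, 39 → best response Std-C.
VendorY against Std-D: payoffs 43, 80, 36, 79 → best response Std-C.
VendorY against Std-E: payoffs 82, 53, 57, 21 → best response Std-B.
Mutual best responses: (Std-D, Std-C); (Std-E, Std-B).

The pure Nash equilibria are (Std-D, Std-C) and (Std-E, Std-B).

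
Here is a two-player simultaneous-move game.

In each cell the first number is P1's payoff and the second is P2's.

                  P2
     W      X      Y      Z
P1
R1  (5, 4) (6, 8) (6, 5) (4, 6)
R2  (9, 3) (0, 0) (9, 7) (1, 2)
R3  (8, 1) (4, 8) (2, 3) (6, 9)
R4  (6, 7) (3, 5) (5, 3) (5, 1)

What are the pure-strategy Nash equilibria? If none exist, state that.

The pure Nash equilibria are (R1, X), (R2, Y), (R3, Z).

(R1, W): P1 can switch to R2 (5 → 9). Not NE.
(R1, X): P1 gets 6, best alternative 4; P2 gets 8, best alternative 6. No profitable deviation — NE.
(R1, Y): P1 can switch to R2 (6 → 9). Not NE.
(R1, Z): P1 can switch to R3 (4 → 6). Not NE.
(R2, W): P2 can switch to Y (3 → 7). Not NE.
(R2, X): P1 can switch to R1 (0 → 6). Not NE.
(R2, Y): P1 gets 9, best alternative 6; P2 gets 7, best alternative 3. No profitable deviation — NE.
(R2, Z): P1 can switch to R1 (1 → 4). Not NE.
(R3, W): P1 can switch to R2 (8 → 9). Not NE.
(R3, X): P1 can switch to R1 (4 → 6). Not NE.
(R3, Z): P1 gets 6, best alternative 5; P2 gets 9, best alternative 8. No profitable deviation — NE.
(The remaining 5 profiles each have a profitable deviation by the same check.)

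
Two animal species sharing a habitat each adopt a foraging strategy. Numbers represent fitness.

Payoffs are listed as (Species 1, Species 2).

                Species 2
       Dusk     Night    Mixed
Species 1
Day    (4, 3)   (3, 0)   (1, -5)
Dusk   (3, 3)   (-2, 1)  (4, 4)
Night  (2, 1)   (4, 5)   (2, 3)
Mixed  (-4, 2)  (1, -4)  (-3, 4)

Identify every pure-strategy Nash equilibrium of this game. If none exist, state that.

The pure Nash equilibria are (Day, Dusk) and (Dusk, Mixed) and (Night, Night).

(Day, Dusk): Species 1 gets 4, best alternative 3; Species 2 gets 3, best alternative 0. No profitable deviation — NE.
(Day, Night): Species 1 can switch to Night (3 → 4). Not NE.
(Day, Mixed): Species 1 can switch to Dusk (1 → 4). Not NE.
(Dusk, Dusk): Species 1 can switch to Day (3 → 4). Not NE.
(Dusk, Night): Species 1 can switch to Day (-2 → 3). Not NE.
(Dusk, Mixed): Species 1 gets 4, best alternative 2; Species 2 gets 4, best alternative 3. No profitable deviation — NE.
(Night, Dusk): Species 1 can switch to Day (2 → 4). Not NE.
(Night, Night): Species 1 gets 4, best alternative 3; Species 2 gets 5, best alternative 3. No profitable deviation — NE.
(Night, Mixed): Species 1 can switch to Dusk (2 → 4). Not NE.
(Mixed, Dusk): Species 1 can switch to Day (-4 → 4). Not NE.
(Mixed, Night): Species 1 can switch to Day (1 → 3). Not NE.
(The remaining 1 profile has a profitable deviation by the same check.)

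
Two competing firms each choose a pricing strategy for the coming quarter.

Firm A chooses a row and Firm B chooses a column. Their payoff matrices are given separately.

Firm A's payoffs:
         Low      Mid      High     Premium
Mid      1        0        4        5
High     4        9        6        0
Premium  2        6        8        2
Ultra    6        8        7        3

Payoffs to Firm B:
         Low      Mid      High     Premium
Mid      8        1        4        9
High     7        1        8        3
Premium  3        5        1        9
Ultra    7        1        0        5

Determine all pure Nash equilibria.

The pure Nash equilibria are (Mid, Premium) and (Ultra, Low).

(Mid, Low): Firm A can switch to High (1 → 4). Not NE.
(Mid, Mid): Firm A can switch to High (0 → 9). Not NE.
(Mid, High): Firm A can switch to High (4 → 6). Not NE.
(Mid, Premium): Firm A gets 5, best alternative 3; Firm B gets 9, best alternative 8. No profitable deviation — NE.
(High, Low): Firm A can switch to Ultra (4 → 6). Not NE.
(High, Mid): Firm B can switch to Low (1 → 7). Not NE.
(High, High): Firm A can switch to Premium (6 → 8). Not NE.
(High, Premium): Firm A can switch to Mid (0 → 5). Not NE.
(Premium, Low): Firm A can switch to High (2 → 4). Not NE.
(Premium, Mid): Firm A can switch to High (6 → 9). Not NE.
(Premium, High): Firm B can switch to Low (1 → 3). Not NE.
(Premium, Premium): Firm A can switch to Mid (2 → 5). Not NE.
(Ultra, Low): Firm A gets 6, best alternative 4; Firm B gets 7, best alternative 5. No profitable deviation — NE.
(Ultra, Mid): Firm A can switch to High (8 → 9). Not NE.
(The remaining 2 profiles each have a profitable deviation by the same check.)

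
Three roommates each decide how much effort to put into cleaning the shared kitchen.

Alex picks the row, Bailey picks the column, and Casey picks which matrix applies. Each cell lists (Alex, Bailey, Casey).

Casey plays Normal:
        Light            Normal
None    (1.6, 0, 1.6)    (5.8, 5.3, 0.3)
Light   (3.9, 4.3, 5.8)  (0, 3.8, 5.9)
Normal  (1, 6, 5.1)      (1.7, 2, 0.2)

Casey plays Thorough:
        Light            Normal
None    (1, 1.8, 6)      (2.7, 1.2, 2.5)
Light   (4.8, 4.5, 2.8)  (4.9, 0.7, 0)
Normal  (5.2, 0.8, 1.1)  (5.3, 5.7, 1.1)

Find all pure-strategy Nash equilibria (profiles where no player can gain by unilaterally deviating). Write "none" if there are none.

For each strategy profile, look for a profitable unilateral deviation.
(None, Light, Normal): Alex can switch to Light (1.6 → 3.9). Not NE.
(None, Light, Thorough): Alex can switch to Light (1 → 4.8). Not NE.
(None, Normal, Normal): Casey can switch to Thorough (0.3 → 2.5). Not NE.
(None, Normal, Thorough): Alex can switch to Light (2.7 → 4.9). Not NE.
(Light, Light, Normal): Alex gets 3.9, best alternative 1.6; Bailey gets 4.3, best alternative 3.8; Casey gets 5.8, best alternative 2.8. No profitable deviation — NE.
(Light, Light, Thorough): Alex can switch to Normal (4.8 → 5.2). Not NE.
(Light, Normal, Normal): Alex can switch to None (0 → 5.8). Not NE.
(Light, Normal, Thorough): Alex can switch to Normal (4.9 → 5.3). Not NE.
(Normal, Light, Normal): Alex can switch to None (1 → 1.6). Not NE.
(Normal, Normal, Thorough): Alex gets 5.3, best alternative 4.9; Bailey gets 5.7, best alternative 0.8; Casey gets 1.1, best alternative 0.2. No profitable deviation — NE.
(The remaining 2 profiles each have a profitable deviation by the same check.)

The pure Nash equilibria are (Light, Light, Normal), (Normal, Normal, Thorough).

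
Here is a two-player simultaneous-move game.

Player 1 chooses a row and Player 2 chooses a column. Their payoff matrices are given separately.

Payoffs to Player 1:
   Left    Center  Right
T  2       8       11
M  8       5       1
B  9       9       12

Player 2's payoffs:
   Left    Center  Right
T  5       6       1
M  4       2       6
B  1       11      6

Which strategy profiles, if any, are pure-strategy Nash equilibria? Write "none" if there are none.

Player 1 against Left: payoffs 2, 8, 9 → best response B.
Player 1 against Center: payoffs 8, 5, 9 → best response B.
Player 1 against Right: payoffs 11, 1, 12 → best response B.
Player 2 against T: payoffs 5, 6, 1 → best response Center.
Player 2 against M: payoffs 4, 2, 6 → best response Right.
Player 2 against B: payoffs 1, 11, 6 → best response Center.
Mutual best responses: (B, Center).

(B, Center)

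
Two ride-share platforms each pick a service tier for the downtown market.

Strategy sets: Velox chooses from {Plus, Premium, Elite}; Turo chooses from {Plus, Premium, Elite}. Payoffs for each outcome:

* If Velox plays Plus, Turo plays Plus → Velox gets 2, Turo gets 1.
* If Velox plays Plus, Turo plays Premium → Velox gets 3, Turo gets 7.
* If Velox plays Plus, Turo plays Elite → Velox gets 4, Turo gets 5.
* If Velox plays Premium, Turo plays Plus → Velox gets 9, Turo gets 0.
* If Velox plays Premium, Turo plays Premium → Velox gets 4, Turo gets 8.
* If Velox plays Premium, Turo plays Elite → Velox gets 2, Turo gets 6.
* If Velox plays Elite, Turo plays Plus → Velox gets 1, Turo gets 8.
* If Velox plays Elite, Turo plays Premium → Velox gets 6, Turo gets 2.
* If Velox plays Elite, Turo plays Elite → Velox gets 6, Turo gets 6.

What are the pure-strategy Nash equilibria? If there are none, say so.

This game has no pure Nash equilibrium.

(Plus, Plus): Velox can switch to Premium (2 → 9). Not NE.
(Plus, Premium): Velox can switch to Premium (3 → 4). Not NE.
(Plus, Elite): Velox can switch to Elite (4 → 6). Not NE.
(Premium, Plus): Turo can switch to Premium (0 → 8). Not NE.
(Premium, Premium): Velox can switch to Elite (4 → 6). Not NE.
(Premium, Elite): Velox can switch to Plus (2 → 4). Not NE.
(Elite, Plus): Velox can switch to Plus (1 → 2). Not NE.
(Elite, Premium): Turo can switch to Plus (2 → 8). Not NE.
(Elite, Elite): Turo can switch to Plus (6 → 8). Not NE.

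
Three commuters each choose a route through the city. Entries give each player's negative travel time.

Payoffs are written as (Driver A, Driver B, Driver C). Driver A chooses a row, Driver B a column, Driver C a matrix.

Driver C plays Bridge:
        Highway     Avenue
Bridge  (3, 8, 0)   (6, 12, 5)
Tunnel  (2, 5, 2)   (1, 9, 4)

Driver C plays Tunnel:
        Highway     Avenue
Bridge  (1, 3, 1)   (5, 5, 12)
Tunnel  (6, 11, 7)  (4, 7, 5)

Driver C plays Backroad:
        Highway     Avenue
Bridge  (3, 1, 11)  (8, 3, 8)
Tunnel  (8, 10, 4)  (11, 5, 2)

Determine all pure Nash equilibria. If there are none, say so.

For each player, find the best response to each opponent profile; mutual best responses are the pure NE.
Driver A against (Highway, Bridge): payoffs 3, 2 → best response Bridge.
Driver A against (Highway, Tunnel): payoffs 1, 6 → best response Tunnel.
Driver A against (Highway, Backroad): payoffs 3, 8 → best response Tunnel.
Driver A against (Avenue, Bridge): payoffs 6, 1 → best response Bridge.
Driver A against (Avenue, Tunnel): payoffs 5, 4 → best response Bridge.
Driver A against (Avenue, Backroad): payoffs 8, 11 → best response Tunnel.
Driver B against (Bridge, Bridge): payoffs 8, 12 → best response Avenue.
Driver B against (Bridge, Tunnel): payoffs 3, 5 → best response Avenue.
Driver B against (Bridge, Backroad): payoffs 1, 3 → best response Avenue.
Driver B against (Tunnel, Bridge): payoffs 5, 9 → best response Avenue.
Driver B against (Tunnel, Tunnel): payoffs 11, 7 → best response Highway.
Driver B against (Tunnel, Backroad): payoffs 10, 5 → best response Highway.
Driver C against (Bridge, Highway): payoffs 0, 1, 11 → best response Backroad.
Driver C against (Bridge, Avenue): payoffs 5, 12, 8 → best response Tunnel.
Driver C against (Tunnel, Highway): payoffs 2, 7, 4 → best response Tunnel.
Driver C against (Tunnel, Avenue): payoffs 4, 5, 2 → best response Tunnel.
Mutual best responses: (Bridge, Avenue, Tunnel); (Tunnel, Highway, Tunnel).

Pure-strategy Nash equilibria: (Bridge, Avenue, Tunnel) and (Tunnel, Highway, Tunnel)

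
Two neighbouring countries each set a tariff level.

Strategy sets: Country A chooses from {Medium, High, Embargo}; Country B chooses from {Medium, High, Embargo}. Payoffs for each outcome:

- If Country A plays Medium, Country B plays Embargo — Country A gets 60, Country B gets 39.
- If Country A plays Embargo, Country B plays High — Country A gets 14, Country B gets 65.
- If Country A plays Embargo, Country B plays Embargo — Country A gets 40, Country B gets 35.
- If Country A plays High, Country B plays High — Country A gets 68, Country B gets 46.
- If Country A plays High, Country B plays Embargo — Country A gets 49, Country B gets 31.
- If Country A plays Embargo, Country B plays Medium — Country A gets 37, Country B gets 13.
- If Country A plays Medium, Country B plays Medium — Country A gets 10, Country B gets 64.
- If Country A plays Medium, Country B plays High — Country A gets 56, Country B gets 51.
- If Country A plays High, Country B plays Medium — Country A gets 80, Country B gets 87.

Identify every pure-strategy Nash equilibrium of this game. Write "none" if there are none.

Check each profile: it is a Nash equilibrium iff no player can strictly gain by switching unilaterally.
(Medium, Medium): Country A can switch to High (10 → 80). Not NE.
(Medium, High): Country A can switch to High (56 → 68). Not NE.
(Medium, Embargo): Country B can switch to Medium (39 → 64). Not NE.
(High, Medium): Country A gets 80, best alternative 37; Country B gets 87, best alternative 46. No profitable deviation — NE.
(High, High): Country B can switch to Medium (46 → 87). Not NE.
(High, Embargo): Country A can switch to Medium (49 → 60). Not NE.
(Embargo, Medium): Country A can switch to High (37 → 80). Not NE.
(The remaining 2 profiles each have a profitable deviation by the same check.)

(High, Medium)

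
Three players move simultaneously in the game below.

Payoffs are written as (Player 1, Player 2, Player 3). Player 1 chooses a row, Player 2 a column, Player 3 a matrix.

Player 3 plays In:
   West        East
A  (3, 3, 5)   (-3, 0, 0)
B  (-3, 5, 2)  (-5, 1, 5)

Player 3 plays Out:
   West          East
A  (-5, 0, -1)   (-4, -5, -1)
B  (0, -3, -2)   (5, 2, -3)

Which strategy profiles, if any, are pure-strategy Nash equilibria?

Player 1 against (West, In): payoffs 3, -3 → best response A.
Player 1 against (West, Out): payoffs -5, 0 → best response B.
Player 1 against (East, In): payoffs -3, -5 → best response A.
Player 1 against (East, Out): payoffs -4, 5 → best response B.
Player 2 against (A, In): payoffs 3, 0 → best response West.
Player 2 against (A, Out): payoffs 0, -5 → best response West.
Player 2 against (B, In): payoffs 5, 1 → best response West.
Player 2 against (B, Out): payoffs -3, 2 → best response East.
Player 3 against (A, West): payoffs 5, -1 → best response In.
Player 3 against (A, East): payoffs 0, -1 → best response In.
Player 3 against (B, West): payoffs 2, -2 → best response In.
Player 3 against (B, East): payoffs 5, -3 → best response In.
Mutual best responses: (A, West, In).

(A, West, In)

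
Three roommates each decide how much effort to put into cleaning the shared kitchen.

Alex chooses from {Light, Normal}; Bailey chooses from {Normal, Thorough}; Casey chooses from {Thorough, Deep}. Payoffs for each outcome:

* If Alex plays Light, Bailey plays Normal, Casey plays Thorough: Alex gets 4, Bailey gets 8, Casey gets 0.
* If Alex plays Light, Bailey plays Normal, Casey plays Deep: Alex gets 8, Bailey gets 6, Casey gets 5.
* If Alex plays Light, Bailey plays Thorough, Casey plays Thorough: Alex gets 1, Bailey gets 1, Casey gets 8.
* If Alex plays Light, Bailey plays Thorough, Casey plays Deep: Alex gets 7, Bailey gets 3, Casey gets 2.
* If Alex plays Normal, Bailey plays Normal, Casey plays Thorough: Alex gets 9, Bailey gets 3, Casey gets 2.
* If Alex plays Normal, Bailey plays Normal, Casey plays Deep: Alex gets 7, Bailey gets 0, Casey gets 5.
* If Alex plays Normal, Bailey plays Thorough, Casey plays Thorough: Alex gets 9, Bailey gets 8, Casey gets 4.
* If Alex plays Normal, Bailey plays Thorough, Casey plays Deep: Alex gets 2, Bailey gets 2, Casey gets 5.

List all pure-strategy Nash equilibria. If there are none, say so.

(Light, Normal, Deep)

For each player, find the best response to each opponent profile; mutual best responses are the pure NE.
Alex against (Normal, Thorough): payoffs 4, 9 → best response Normal.
Alex against (Normal, Deep): payoffs 8, 7 → best response Light.
Alex against (Thorough, Thorough): payoffs 1, 9 → best response Normal.
Alex against (Thorough, Deep): payoffs 7, 2 → best response Light.
Bailey against (Light, Thorough): payoffs 8, 1 → best response Normal.
Bailey against (Light, Deep): payoffs 6, 3 → best response Normal.
Bailey against (Normal, Thorough): payoffs 3, 8 → best response Thorough.
Bailey against (Normal, Deep): payoffs 0, 2 → best response Thorough.
Casey against (Light, Normal): payoffs 0, 5 → best response Deep.
Casey against (Light, Thorough): payoffs 8, 2 → best response Thorough.
Casey against (Normal, Normal): payoffs 2, 5 → best response Deep.
Casey against (Normal, Thorough): payoffs 4, 5 → best response Deep.
Mutual best responses: (Light, Normal, Deep).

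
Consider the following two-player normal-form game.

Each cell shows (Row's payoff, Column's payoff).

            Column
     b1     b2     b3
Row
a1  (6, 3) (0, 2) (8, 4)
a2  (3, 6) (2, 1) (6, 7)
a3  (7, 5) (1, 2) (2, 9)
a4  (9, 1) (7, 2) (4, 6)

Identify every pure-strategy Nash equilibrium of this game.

The unique pure-strategy Nash equilibrium is (a1, b3).

For each strategy profile, look for a profitable unilateral deviation.
(a1, b1): Row can switch to a3 (6 → 7). Not NE.
(a1, b2): Row can switch to a2 (0 → 2). Not NE.
(a1, b3): Row gets 8, best alternative 6; Column gets 4, best alternative 3. No profitable deviation — NE.
(a2, b1): Row can switch to a1 (3 → 6). Not NE.
(a2, b2): Row can switch to a4 (2 → 7). Not NE.
(a2, b3): Row can switch to a1 (6 → 8). Not NE.
(a3, b1): Row can switch to a4 (7 → 9). Not NE.
(a3, b2): Row can switch to a2 (1 → 2). Not NE.
(a3, b3): Row can switch to a1 (2 → 8). Not NE.
(a4, b1): Column can switch to b2 (1 → 2). Not NE.
(a4, b2): Column can switch to b3 (2 → 6). Not NE.
(The remaining 1 profile has a profitable deviation by the same check.)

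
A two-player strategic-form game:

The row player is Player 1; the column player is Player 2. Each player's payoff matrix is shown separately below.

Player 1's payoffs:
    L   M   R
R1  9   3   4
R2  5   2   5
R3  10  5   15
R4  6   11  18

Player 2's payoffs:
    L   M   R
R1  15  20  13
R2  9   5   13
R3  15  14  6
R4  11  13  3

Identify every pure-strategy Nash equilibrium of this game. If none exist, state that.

Mark each player's best response to every combination of opponents' strategies; a profile where every player is best-responding is a pure Nash equilibrium.
Player 1 against L: payoffs 9, 5, 10, 6 → best response R3.
Player 1 against M: payoffs 3, 2, 5, 11 → best response R4.
Player 1 against R: payoffs 4, 5, 15, 18 → best response R4.
Player 2 against R1: payoffs 15, 20, 13 → best response M.
Player 2 against R2: payoffs 9, 5, 13 → best response R.
Player 2 against R3: payoffs 15, 14, 6 → best response L.
Player 2 against R4: payoffs 11, 13, 3 → best response M.
Mutual best responses: (R3, L); (R4, M).

(R3, L), (R4, M)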